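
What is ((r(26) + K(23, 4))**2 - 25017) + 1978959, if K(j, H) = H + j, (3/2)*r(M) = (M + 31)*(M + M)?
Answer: 5965951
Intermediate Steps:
r(M) = 4*M*(31 + M)/3 (r(M) = 2*((M + 31)*(M + M))/3 = 2*((31 + M)*(2*M))/3 = 2*(2*M*(31 + M))/3 = 4*M*(31 + M)/3)
((r(26) + K(23, 4))**2 - 25017) + 1978959 = (((4/3)*26*(31 + 26) + (4 + 23))**2 - 25017) + 1978959 = (((4/3)*26*57 + 27)**2 - 25017) + 1978959 = ((1976 + 27)**2 - 25017) + 1978959 = (2003**2 - 25017) + 1978959 = (4012009 - 25017) + 1978959 = 3986992 + 1978959 = 5965951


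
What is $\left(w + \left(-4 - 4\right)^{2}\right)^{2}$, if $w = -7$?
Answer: $3249$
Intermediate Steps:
$\left(w + \left(-4 - 4\right)^{2}\right)^{2} = \left(-7 + \left(-4 - 4\right)^{2}\right)^{2} = \left(-7 + \left(-8\right)^{2}\right)^{2} = \left(-7 + 64\right)^{2} = 57^{2} = 3249$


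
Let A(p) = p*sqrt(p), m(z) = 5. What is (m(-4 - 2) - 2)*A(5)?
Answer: 15*sqrt(5) ≈ 33.541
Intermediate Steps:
A(p) = p**(3/2)
(m(-4 - 2) - 2)*A(5) = (5 - 2)*5**(3/2) = 3*(5*sqrt(5)) = 15*sqrt(5)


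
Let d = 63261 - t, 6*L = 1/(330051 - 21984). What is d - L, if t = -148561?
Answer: 391532208443/1848402 ≈ 2.1182e+5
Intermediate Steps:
L = 1/1848402 (L = 1/(6*(330051 - 21984)) = (⅙)/308067 = (⅙)*(1/308067) = 1/1848402 ≈ 5.4101e-7)
d = 211822 (d = 63261 - 1*(-148561) = 63261 + 148561 = 211822)
d - L = 211822 - 1*1/1848402 = 211822 - 1/1848402 = 391532208443/1848402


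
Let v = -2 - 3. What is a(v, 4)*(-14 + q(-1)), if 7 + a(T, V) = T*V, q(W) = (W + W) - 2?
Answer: 486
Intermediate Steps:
q(W) = -2 + 2*W (q(W) = 2*W - 2 = -2 + 2*W)
v = -5
a(T, V) = -7 + T*V
a(v, 4)*(-14 + q(-1)) = (-7 - 5*4)*(-14 + (-2 + 2*(-1))) = (-7 - 20)*(-14 + (-2 - 2)) = -27*(-14 - 4) = -27*(-18) = 486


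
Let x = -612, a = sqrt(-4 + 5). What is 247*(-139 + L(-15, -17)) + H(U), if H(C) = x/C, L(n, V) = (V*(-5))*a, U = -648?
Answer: -240067/18 ≈ -13337.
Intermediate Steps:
a = 1 (a = sqrt(1) = 1)
L(n, V) = -5*V (L(n, V) = (V*(-5))*1 = -5*V*1 = -5*V)
H(C) = -612/C
247*(-139 + L(-15, -17)) + H(U) = 247*(-139 - 5*(-17)) - 612/(-648) = 247*(-139 + 85) - 612*(-1/648) = 247*(-54) + 17/18 = -13338 + 17/18 = -240067/18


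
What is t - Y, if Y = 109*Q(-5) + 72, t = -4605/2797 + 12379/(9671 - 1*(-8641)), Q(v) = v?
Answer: 24176725375/51218664 ≈ 472.03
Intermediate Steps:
t = -49702697/51218664 (t = -4605*1/2797 + 12379/(9671 + 8641) = -4605/2797 + 12379/18312 = -49702697/51218664 ≈ -0.97040)
Y = -473 (Y = 109*(-5) + 72 = -545 + 72 = -473)
t - Y = -49702697/51218664 - 1*(-473) = -49702697/51218664 + 473 = 24176725375/51218664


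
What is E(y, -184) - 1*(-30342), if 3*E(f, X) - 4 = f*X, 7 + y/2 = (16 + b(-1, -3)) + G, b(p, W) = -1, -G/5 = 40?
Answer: 161686/3 ≈ 53895.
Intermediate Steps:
G = -200 (G = -5*40 = -200)
y = -384 (y = -14 + 2*((16 - 1) - 200) = -14 + 2*(15 - 200) = -14 + 2*(-185) = -14 - 370 = -384)
E(f, X) = 4/3 + X*f/3 (E(f, X) = 4/3 + (f*X)/3 = 4/3 + (X*f)/3 = 4/3 + X*f/3)
E(y, -184) - 1*(-30342) = (4/3 + (1/3)*(-184)*(-384)) - 1*(-30342) = (4/3 + 23552) + 30342 = 70660/3 + 30342 = 161686/3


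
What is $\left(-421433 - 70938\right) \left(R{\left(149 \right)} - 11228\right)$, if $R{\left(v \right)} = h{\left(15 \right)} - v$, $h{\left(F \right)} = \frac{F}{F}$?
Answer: $5601212496$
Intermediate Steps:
$h{\left(F \right)} = 1$
$R{\left(v \right)} = 1 - v$
$\left(-421433 - 70938\right) \left(R{\left(149 \right)} - 11228\right) = \left(-421433 - 70938\right) \left(\left(1 - 149\right) - 11228\right) = - 492371 \left(\left(1 - 149\right) - 11228\right) = - 492371 \left(-148 - 11228\right) = \left(-492371\right) \left(-11376\right) = 5601212496$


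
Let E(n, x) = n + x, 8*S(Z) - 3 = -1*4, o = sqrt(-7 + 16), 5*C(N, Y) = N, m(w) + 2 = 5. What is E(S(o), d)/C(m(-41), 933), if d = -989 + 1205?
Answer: 8635/24 ≈ 359.79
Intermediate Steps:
m(w) = 3 (m(w) = -2 + 5 = 3)
C(N, Y) = N/5
o = 3 (o = sqrt(9) = 3)
d = 216
S(Z) = -1/8 (S(Z) = 3/8 + (-1*4)/8 = 3/8 + (1/8)*(-4) = 3/8 - 1/2 = -1/8)
E(S(o), d)/C(m(-41), 933) = (-1/8 + 216)/(((1/5)*3)) = 1727/(8*(3/5)) = (1727/8)*(5/3) = 8635/24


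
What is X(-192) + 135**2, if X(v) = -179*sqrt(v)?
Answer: 18225 - 1432*I*sqrt(3) ≈ 18225.0 - 2480.3*I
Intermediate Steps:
X(-192) + 135**2 = -1432*I*sqrt(3) + 135**2 = -1432*I*sqrt(3) + 18225 = 18225 - 1432*I*sqrt(3)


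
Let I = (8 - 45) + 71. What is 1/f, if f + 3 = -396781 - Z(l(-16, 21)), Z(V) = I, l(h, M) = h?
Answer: -1/396818 ≈ -2.5200e-6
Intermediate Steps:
I = 34 (I = -37 + 71 = 34)
Z(V) = 34
f = -396818 (f = -3 + (-396781 - 1*34) = -3 + (-396781 - 34) = -3 - 396815 = -396818)
1/f = 1/(-396818) = -1/396818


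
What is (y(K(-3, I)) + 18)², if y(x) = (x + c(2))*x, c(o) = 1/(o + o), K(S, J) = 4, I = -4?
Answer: 1225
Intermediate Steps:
c(o) = 1/(2*o)
y(x) = x*(¼ + x) (y(x) = (x + (½)/2)*x = (x + (½)*(½))*x = (x + ¼)*x = (¼ + x)*x = x*(¼ + x))
(y(K(-3, I)) + 18)² = (4*(¼ + 4) + 18)² = (4*(17/4) + 18)² = (17 + 18)² = 35² = 1225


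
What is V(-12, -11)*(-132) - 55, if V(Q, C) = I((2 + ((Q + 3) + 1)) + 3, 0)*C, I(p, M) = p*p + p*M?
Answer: 13013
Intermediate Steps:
I(p, M) = p² + M*p
V(Q, C) = C*(9 + Q)² (V(Q, C) = (((2 + ((Q + 3) + 1)) + 3)*(0 + ((2 + ((Q + 3) + 1)) + 3)))*C = (((2 + ((3 + Q) + 1)) + 3)*(0 + ((2 + ((3 + Q) + 1)) + 3)))*C = (((2 + (4 + Q)) + 3)*(0 + ((2 + (4 + Q)) + 3)))*C = (((6 + Q) + 3)*(0 + ((6 + Q) + 3)))*C = ((9 + Q)*(0 + (9 + Q)))*C = ((9 + Q)*(9 + Q))*C = (9 + Q)²*C = C*(9 + Q)²)
V(-12, -11)*(-132) - 55 = -11*(9 - 12)²*(-132) - 55 = -11*(-3)²*(-132) - 55 = -11*9*(-132) - 55 = -99*(-132) - 55 = 13068 - 55 = 13013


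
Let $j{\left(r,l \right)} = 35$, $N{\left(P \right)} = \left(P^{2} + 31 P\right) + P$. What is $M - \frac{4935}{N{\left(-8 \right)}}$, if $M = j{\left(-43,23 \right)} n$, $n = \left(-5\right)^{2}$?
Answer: $\frac{57645}{64} \approx 900.7$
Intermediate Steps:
$n = 25$
$N{\left(P \right)} = P^{2} + 32 P$
$M = 875$ ($M = 35 \cdot 25 = 875$)
$M - \frac{4935}{N{\left(-8 \right)}} = 875 - \frac{4935}{\left(-8\right) \left(32 - 8\right)} = 875 - \frac{4935}{\left(-8\right) 24} = 875 - \frac{4935}{-192} = 875 - 4935 \left(- \frac{1}{192}\right) = 875 - - \frac{1645}{64} = 875 + \frac{1645}{64} = \frac{57645}{64}$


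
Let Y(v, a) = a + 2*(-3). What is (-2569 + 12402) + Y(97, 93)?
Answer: 9920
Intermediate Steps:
Y(v, a) = -6 + a (Y(v, a) = a - 6 = -6 + a)
(-2569 + 12402) + Y(97, 93) = (-2569 + 12402) + (-6 + 93) = 9833 + 87 = 9920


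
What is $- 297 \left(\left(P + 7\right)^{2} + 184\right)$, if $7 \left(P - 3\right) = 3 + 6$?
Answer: $- \frac{4531329}{49} \approx -92476.0$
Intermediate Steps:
$P = \frac{30}{7}$ ($P = 3 + \frac{3 + 6}{7} = 3 + \frac{1}{7} \cdot 9 = 3 + \frac{9}{7} = \frac{30}{7} \approx 4.2857$)
$- 297 \left(\left(P + 7\right)^{2} + 184\right) = - 297 \left(\left(\frac{30}{7} + 7\right)^{2} + 184\right) = - 297 \left(\left(\frac{79}{7}\right)^{2} + 184\right) = - 297 \left(\frac{6241}{49} + 184\right) = \left(-297\right) \frac{15257}{49} = - \frac{4531329}{49}$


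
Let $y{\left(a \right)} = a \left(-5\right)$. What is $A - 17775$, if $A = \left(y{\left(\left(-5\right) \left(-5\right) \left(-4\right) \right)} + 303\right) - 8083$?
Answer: $-25055$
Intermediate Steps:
$y{\left(a \right)} = - 5 a$
$A = -7280$ ($A = \left(- 5 \left(-5\right) \left(-5\right) \left(-4\right) + 303\right) - 8083 = \left(- 5 \cdot 25 \left(-4\right) + 303\right) - 8083 = \left(\left(-5\right) \left(-100\right) + 303\right) - 8083 = \left(500 + 303\right) - 8083 = 803 - 8083 = -7280$)
$A - 17775 = -7280 - 17775 = -25055$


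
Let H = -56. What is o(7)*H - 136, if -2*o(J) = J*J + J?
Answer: 1432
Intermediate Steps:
o(J) = -J/2 - J**2/2 (o(J) = -(J*J + J)/2 = -(J**2 + J)/2 = -(J + J**2)/2 = -J/2 - J**2/2)
o(7)*H - 136 = -1/2*7*(1 + 7)*(-56) - 136 = -1/2*7*8*(-56) - 136 = -28*(-56) - 136 = 1568 - 136 = 1432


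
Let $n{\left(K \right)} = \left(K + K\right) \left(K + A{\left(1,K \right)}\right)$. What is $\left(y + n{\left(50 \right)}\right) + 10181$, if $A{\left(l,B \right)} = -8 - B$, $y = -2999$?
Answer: $6382$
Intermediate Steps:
$n{\left(K \right)} = - 16 K$ ($n{\left(K \right)} = \left(K + K\right) \left(K - \left(8 + K\right)\right) = 2 K \left(-8\right) = - 16 K$)
$\left(y + n{\left(50 \right)}\right) + 10181 = \left(-2999 - 800\right) + 10181 = -3799 + 10181 = 6382$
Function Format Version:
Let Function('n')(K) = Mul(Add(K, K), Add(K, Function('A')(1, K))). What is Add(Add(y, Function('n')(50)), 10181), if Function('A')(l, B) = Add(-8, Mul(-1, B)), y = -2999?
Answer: 6382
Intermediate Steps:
Function('n')(K) = Mul(-16, K) (Function('n')(K) = Mul(Add(K, K), Add(K, Add(-8, Mul(-1, K)))) = Mul(Mul(2, K), -8) = Mul(-16, K))
Add(Add(y, Function('n')(50)), 10181) = Add(Add(-2999, Mul(-16, 50)), 10181) = Add(Add(-2999, -800), 10181) = Add(-3799, 10181) = 6382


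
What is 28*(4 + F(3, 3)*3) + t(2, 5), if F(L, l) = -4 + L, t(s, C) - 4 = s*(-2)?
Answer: 28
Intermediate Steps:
t(s, C) = 4 - 2*s (t(s, C) = 4 + s*(-2) = 4 - 2*s)
28*(4 + F(3, 3)*3) + t(2, 5) = 28*(4 + (-4 + 3)*3) + (4 - 2*2) = 28*(4 - 1*3) + (4 - 4) = 28*(4 - 3) + 0 = 28*1 + 0 = 28 + 0 = 28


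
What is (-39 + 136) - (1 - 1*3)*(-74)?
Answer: -51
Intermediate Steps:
(-39 + 136) - (1 - 1*3)*(-74) = 97 - (1 - 3)*(-74) = 97 - (-2)*(-74) = 97 - 1*148 = 97 - 148 = -51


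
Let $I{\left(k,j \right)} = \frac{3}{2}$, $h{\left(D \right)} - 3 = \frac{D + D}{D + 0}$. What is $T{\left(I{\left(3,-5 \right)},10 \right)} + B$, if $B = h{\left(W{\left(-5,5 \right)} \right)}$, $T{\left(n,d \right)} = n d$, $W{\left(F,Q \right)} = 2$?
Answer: $20$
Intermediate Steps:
$h{\left(D \right)} = 5$ ($h{\left(D \right)} = 3 + \frac{D + D}{D + 0} = 3 + \frac{2 D}{D} = 3 + 2 = 5$)
$I{\left(k,j \right)} = \frac{3}{2}$ ($I{\left(k,j \right)} = 3 \cdot \frac{1}{2} = \frac{3}{2}$)
$T{\left(n,d \right)} = d n$
$B = 5$
$T{\left(I{\left(3,-5 \right)},10 \right)} + B = 10 \cdot \frac{3}{2} + 5 = 15 + 5 = 20$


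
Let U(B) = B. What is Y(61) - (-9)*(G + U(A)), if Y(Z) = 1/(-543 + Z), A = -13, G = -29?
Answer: -182197/482 ≈ -378.00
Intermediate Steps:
Y(61) - (-9)*(G + U(A)) = 1/(-543 + 61) - (-9)*(-29 - 13) = 1/(-482) - (-9)*(-42) = -1/482 - 1*378 = -1/482 - 378 = -182197/482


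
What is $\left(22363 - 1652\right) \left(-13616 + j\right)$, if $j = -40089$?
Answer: $-1112284255$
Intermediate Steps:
$\left(22363 - 1652\right) \left(-13616 + j\right) = \left(22363 - 1652\right) \left(-13616 - 40089\right) = 20711 \left(-53705\right) = -1112284255$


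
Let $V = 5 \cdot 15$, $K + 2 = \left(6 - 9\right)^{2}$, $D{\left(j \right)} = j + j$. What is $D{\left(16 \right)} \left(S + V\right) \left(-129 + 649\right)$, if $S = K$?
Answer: $1364480$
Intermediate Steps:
$D{\left(j \right)} = 2 j$
$K = 7$ ($K = -2 + \left(6 - 9\right)^{2} = -2 + \left(-3\right)^{2} = -2 + 9 = 7$)
$V = 75$
$S = 7$
$D{\left(16 \right)} \left(S + V\right) \left(-129 + 649\right) = 2 \cdot 16 \left(7 + 75\right) \left(-129 + 649\right) = 32 \cdot 82 \cdot 520 = 32 \cdot 42640 = 1364480$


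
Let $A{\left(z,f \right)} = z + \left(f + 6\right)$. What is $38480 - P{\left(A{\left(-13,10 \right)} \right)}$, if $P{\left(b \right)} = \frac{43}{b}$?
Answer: $\frac{115397}{3} \approx 38466.0$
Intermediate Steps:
$A{\left(z,f \right)} = 6 + f + z$ ($A{\left(z,f \right)} = z + \left(6 + f\right) = 6 + f + z$)
$38480 - P{\left(A{\left(-13,10 \right)} \right)} = 38480 - \frac{43}{6 + 10 - 13} = 38480 - \frac{43}{3} = \frac{115397}{3}$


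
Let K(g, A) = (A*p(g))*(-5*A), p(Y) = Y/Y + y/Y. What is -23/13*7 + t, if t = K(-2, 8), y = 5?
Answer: 6079/13 ≈ 467.62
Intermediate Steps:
p(Y) = 1 + 5/Y (p(Y) = Y/Y + 5/Y = 1 + 5/Y)
K(g, A) = -5*A²*(5 + g)/g (K(g, A) = (A*((5 + g)/g))*(-5*A) = (A*(5 + g)/g)*(-5*A) = -5*A²*(5 + g)/g)
t = 480 (t = 5*8²*(-5 - 1*(-2))/(-2) = 5*64*(-½)*(-5 + 2) = 5*64*(-½)*(-3) = 480)
-23/13*7 + t = -23/13*7 + 480 = -161/13 + 480 = 6079/13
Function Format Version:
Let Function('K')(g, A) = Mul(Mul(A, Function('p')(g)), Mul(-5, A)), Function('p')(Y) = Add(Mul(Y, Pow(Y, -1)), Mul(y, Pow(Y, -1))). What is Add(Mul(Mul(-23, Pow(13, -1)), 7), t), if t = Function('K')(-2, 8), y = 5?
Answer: Rational(6079, 13) ≈ 467.62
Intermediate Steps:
Function('p')(Y) = Add(1, Mul(5, Pow(Y, -1))) (Function('p')(Y) = Add(Mul(Y, Pow(Y, -1)), Mul(5, Pow(Y, -1))) = Add(1, Mul(5, Pow(Y, -1))))
Function('K')(g, A) = Mul(-5, Pow(A, 2), Pow(g, -1), Add(5, g)) (Function('K')(g, A) = Mul(Mul(A, Mul(Pow(g, -1), Add(5, g))), Mul(-5, A)) = Mul(Mul(A, Pow(g, -1), Add(5, g)), Mul(-5, A)) = Mul(-5, Pow(A, 2), Pow(g, -1), Add(5, g)))
t = 480 (t = Mul(5, Pow(8, 2), Pow(-2, -1), Add(-5, Mul(-1, -2))) = Mul(5, 64, Rational(-1, 2), Add(-5, 2)) = Mul(5, 64, Rational(-1, 2), -3) = 480)
Add(Mul(Mul(-23, Pow(13, -1)), 7), t) = Add(Mul(Mul(-23, Pow(13, -1)), 7), 480) = Add(Mul(Mul(-23, Rational(1, 13)), 7), 480) = Add(Mul(Rational(-23, 13), 7), 480) = Add(Rational(-161, 13), 480) = Rational(6079, 13)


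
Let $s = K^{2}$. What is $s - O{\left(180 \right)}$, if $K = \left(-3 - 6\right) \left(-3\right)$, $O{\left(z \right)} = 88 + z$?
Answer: $461$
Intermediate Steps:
$K = 27$ ($K = \left(-9\right) \left(-3\right) = 27$)
$s = 729$ ($s = 27^{2} = 729$)
$s - O{\left(180 \right)} = 729 - \left(88 + 180\right) = 729 - 268 = 461$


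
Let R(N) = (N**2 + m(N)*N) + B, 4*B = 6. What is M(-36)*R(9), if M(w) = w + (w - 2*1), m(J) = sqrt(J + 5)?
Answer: -6105 - 666*sqrt(14) ≈ -8596.9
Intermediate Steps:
B = 3/2 (B = (1/4)*6 = 3/2 ≈ 1.5000)
m(J) = sqrt(5 + J)
M(w) = -2 + 2*w (M(w) = w + (w - 2) = w + (-2 + w) = -2 + 2*w)
R(N) = 3/2 + N**2 + N*sqrt(5 + N) (R(N) = (N**2 + sqrt(5 + N)*N) + 3/2 = (N**2 + N*sqrt(5 + N)) + 3/2 = 3/2 + N**2 + N*sqrt(5 + N))
M(-36)*R(9) = (-2 + 2*(-36))*(3/2 + 9**2 + 9*sqrt(5 + 9)) = (-2 - 72)*(3/2 + 81 + 9*sqrt(14)) = -74*(165/2 + 9*sqrt(14)) = -6105 - 666*sqrt(14)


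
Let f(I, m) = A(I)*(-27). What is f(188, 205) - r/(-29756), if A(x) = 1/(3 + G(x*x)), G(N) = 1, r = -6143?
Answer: -51749/7439 ≈ -6.9564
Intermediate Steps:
A(x) = ¼ (A(x) = 1/(3 + 1) = 1/4 = ¼)
f(I, m) = -27/4 (f(I, m) = (¼)*(-27) = -27/4)
f(188, 205) - r/(-29756) = -27/4 - (-6143)/(-29756) = -27/4 - (-6143)*(-1)/29756 = -27/4 - 1*6143/29756 = -27/4 - 6143/29756 = -51749/7439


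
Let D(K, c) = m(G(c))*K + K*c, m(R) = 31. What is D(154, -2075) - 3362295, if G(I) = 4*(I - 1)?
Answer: -3677071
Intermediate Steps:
G(I) = -4 + 4*I (G(I) = 4*(-1 + I) = -4 + 4*I)
D(K, c) = 31*K + K*c
D(154, -2075) - 3362295 = 154*(31 - 2075) - 3362295 = 154*(-2044) - 3362295 = -314776 - 3362295 = -3677071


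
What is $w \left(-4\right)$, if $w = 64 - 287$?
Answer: $892$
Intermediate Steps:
$w = -223$
$w \left(-4\right) = \left(-223\right) \left(-4\right) = 892$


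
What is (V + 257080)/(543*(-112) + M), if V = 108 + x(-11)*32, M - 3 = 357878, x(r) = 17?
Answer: 257732/297065 ≈ 0.86759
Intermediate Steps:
M = 357881 (M = 3 + 357878 = 357881)
V = 652 (V = 108 + 17*32 = 108 + 544 = 652)
(V + 257080)/(543*(-112) + M) = (652 + 257080)/(543*(-112) + 357881) = 257732/(-60816 + 357881) = 257732/297065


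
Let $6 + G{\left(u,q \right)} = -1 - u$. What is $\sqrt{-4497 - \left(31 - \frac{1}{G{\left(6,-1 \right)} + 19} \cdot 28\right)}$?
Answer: $\frac{i \sqrt{40710}}{3} \approx 67.256 i$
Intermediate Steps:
$G{\left(u,q \right)} = -7 - u$ ($G{\left(u,q \right)} = -6 - \left(1 + u\right) = -7 - u$)
$\sqrt{-4497 - \left(31 - \frac{1}{G{\left(6,-1 \right)} + 19} \cdot 28\right)} = \sqrt{-4497 - \left(31 - \frac{1}{\left(-7 - 6\right) + 19} \cdot 28\right)} = \sqrt{-4497 - \left(31 - \frac{1}{-13 + 19} \cdot 28\right)} = \sqrt{-4497 - \left(31 - \frac{1}{6} \cdot 28\right)} = \sqrt{-4497 + \left(\frac{1}{6} \cdot 28 - 31\right)} = \sqrt{-4497 + \left(\frac{14}{3} - 31\right)} = \sqrt{-4497 - \frac{79}{3}} = \sqrt{- \frac{13570}{3}} = \frac{i \sqrt{40710}}{3}$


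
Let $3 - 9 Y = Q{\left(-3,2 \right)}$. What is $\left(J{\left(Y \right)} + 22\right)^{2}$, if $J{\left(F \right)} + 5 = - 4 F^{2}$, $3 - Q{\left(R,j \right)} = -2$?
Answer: $\frac{1852321}{6561} \approx 282.32$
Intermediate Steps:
$Q{\left(R,j \right)} = 5$ ($Q{\left(R,j \right)} = 3 - -2 = 3 + 2 = 5$)
$Y = - \frac{2}{9}$ ($Y = \frac{1}{3} - \frac{5}{9} = - \frac{2}{9} \approx -0.22222$)
$J{\left(F \right)} = -5 - 4 F^{2}$
$\left(J{\left(Y \right)} + 22\right)^{2} = \left(\left(-5 - 4 \left(- \frac{2}{9}\right)^{2}\right) + 22\right)^{2} = \left(\left(-5 - \frac{16}{81}\right) + 22\right)^{2} = \left(- \frac{421}{81} + 22\right)^{2} = \left(\frac{1361}{81}\right)^{2} = \frac{1852321}{6561}$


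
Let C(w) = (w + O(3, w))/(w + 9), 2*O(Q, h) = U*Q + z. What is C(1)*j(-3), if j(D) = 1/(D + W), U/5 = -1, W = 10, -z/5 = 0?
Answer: -13/140 ≈ -0.092857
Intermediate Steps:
z = 0 (z = -5*0 = 0)
U = -5 (U = 5*(-1) = -5)
O(Q, h) = -5*Q/2 (O(Q, h) = (-5*Q + 0)/2 = (-5*Q)/2 = -5*Q/2)
C(w) = (-15/2 + w)/(9 + w) (C(w) = (w - 5/2*3)/(w + 9) = (w - 15/2)/(9 + w) = (-15/2 + w)/(9 + w))
j(D) = 1/(10 + D) (j(D) = 1/(D + 10) = 1/(10 + D))
C(1)*j(-3) = ((-15/2 + 1)/(9 + 1))/(10 - 3) = (-13/2/10)/7 = ((⅒)*(-13/2))*(⅐) = -13/20*⅐ = -13/140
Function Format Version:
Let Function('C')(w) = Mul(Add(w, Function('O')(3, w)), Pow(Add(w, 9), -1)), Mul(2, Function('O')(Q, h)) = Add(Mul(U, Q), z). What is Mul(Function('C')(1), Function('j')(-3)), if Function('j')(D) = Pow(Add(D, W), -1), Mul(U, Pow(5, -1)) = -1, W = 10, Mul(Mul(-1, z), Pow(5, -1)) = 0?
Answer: Rational(-13, 140) ≈ -0.092857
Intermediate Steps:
z = 0 (z = Mul(-5, 0) = 0)
U = -5 (U = Mul(5, -1) = -5)
Function('O')(Q, h) = Mul(Rational(-5, 2), Q) (Function('O')(Q, h) = Mul(Rational(1, 2), Add(Mul(-5, Q), 0)) = Mul(Rational(1, 2), Mul(-5, Q)) = Mul(Rational(-5, 2), Q))
Function('C')(w) = Mul(Pow(Add(9, w), -1), Add(Rational(-15, 2), w)) (Function('C')(w) = Mul(Add(w, Mul(Rational(-5, 2), 3)), Pow(Add(w, 9), -1)) = Mul(Add(w, Rational(-15, 2)), Pow(Add(9, w), -1)) = Mul(Add(Rational(-15, 2), w), Pow(Add(9, w), -1)) = Mul(Pow(Add(9, w), -1), Add(Rational(-15, 2), w)))
Function('j')(D) = Pow(Add(10, D), -1) (Function('j')(D) = Pow(Add(D, 10), -1) = Pow(Add(10, D), -1))
Mul(Function('C')(1), Function('j')(-3)) = Mul(Mul(Pow(Add(9, 1), -1), Add(Rational(-15, 2), 1)), Pow(Add(10, -3), -1)) = Mul(Mul(Pow(10, -1), Rational(-13, 2)), Pow(7, -1)) = Mul(Mul(Rational(1, 10), Rational(-13, 2)), Rational(1, 7)) = Mul(Rational(-13, 20), Rational(1, 7)) = Rational(-13, 140)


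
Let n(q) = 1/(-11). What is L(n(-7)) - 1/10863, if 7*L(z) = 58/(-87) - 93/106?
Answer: -1778653/8060346 ≈ -0.22067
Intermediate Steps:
n(q) = -1/11
L(z) = -491/2226 (L(z) = (58/(-87) - 93/106)/7 = (58*(-1/87) - 93*1/106)/7 = (-⅔ - 93/106)/7 = (⅐)*(-491/318) = -491/2226)
L(n(-7)) - 1/10863 = -491/2226 - 1/10863 = -1778653/8060346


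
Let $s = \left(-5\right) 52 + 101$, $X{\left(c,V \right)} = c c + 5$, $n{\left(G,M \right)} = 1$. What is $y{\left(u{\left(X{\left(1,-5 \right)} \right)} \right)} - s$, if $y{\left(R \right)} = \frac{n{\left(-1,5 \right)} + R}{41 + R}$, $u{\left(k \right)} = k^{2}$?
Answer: $\frac{12280}{77} \approx 159.48$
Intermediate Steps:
$X{\left(c,V \right)} = 5 + c^{2}$ ($X{\left(c,V \right)} = c^{2} + 5 = 5 + c^{2}$)
$s = -159$ ($s = -260 + 101 = -159$)
$y{\left(R \right)} = \frac{1 + R}{41 + R}$
$y{\left(u{\left(X{\left(1,-5 \right)} \right)} \right)} - s = \frac{1 + \left(5 + 1^{2}\right)^{2}}{41 + \left(5 + 1^{2}\right)^{2}} - -159 = \frac{1 + \left(5 + 1\right)^{2}}{41 + \left(5 + 1\right)^{2}} + 159 = \frac{1 + 6^{2}}{41 + 6^{2}} + 159 = \frac{1 + 36}{41 + 36} + 159 = \frac{1}{77} \cdot 37 + 159 = \frac{37}{77} + 159 = \frac{12280}{77}$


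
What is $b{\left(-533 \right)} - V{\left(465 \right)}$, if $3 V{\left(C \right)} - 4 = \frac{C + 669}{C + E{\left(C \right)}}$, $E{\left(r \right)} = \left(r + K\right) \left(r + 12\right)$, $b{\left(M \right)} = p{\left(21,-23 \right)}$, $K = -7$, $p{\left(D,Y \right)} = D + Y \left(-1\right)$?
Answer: $\frac{9340678}{218931} \approx 42.665$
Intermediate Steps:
$p{\left(D,Y \right)} = D - Y$
$b{\left(M \right)} = 44$ ($b{\left(M \right)} = 21 - -23 = 21 + 23 = 44$)
$E{\left(r \right)} = \left(-7 + r\right) \left(12 + r\right)$ ($E{\left(r \right)} = \left(r - 7\right) \left(r + 12\right) = \left(-7 + r\right) \left(12 + r\right)$)
$V{\left(C \right)} = \frac{4}{3} + \frac{669 + C}{3 \left(-84 + C^{2} + 6 C\right)}$ ($V{\left(C \right)} = \frac{4}{3} + \frac{\left(C + 669\right) \frac{1}{C + \left(-84 + C^{2} + 5 C\right)}}{3} = \frac{4}{3} + \frac{\left(669 + C\right) \frac{1}{-84 + C^{2} + 6 C}}{3} = \frac{4}{3} + \frac{\frac{1}{-84 + C^{2} + 6 C} \left(669 + C\right)}{3} = \frac{4}{3} + \frac{669 + C}{3 \left(-84 + C^{2} + 6 C\right)}$)
$b{\left(-533 \right)} - V{\left(465 \right)} = 44 - \frac{333 + 4 \cdot 465^{2} + 25 \cdot 465}{3 \left(-84 + 465^{2} + 6 \cdot 465\right)} = 44 - \frac{333 + 4 \cdot 216225 + 11625}{3 \left(-84 + 216225 + 2790\right)} = 44 - \frac{333 + 864900 + 11625}{3 \cdot 218931} = 44 - \frac{1}{3} \cdot \frac{1}{218931} \cdot 876858 = 44 - \frac{292286}{218931} = \frac{9340678}{218931}$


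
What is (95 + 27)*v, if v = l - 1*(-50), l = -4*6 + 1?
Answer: 3294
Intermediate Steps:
l = -23 (l = -24 + 1 = -23)
v = 27 (v = -23 - 1*(-50) = -23 + 50 = 27)
(95 + 27)*v = (95 + 27)*27 = 122*27 = 3294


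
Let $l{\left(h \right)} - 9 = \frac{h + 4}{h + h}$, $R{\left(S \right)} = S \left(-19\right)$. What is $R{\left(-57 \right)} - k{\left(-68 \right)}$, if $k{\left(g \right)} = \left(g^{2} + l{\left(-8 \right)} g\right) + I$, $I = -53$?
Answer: $-2859$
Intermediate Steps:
$R{\left(S \right)} = - 19 S$
$l{\left(h \right)} = 9 + \frac{4 + h}{2 h}$ ($l{\left(h \right)} = 9 + \frac{h + 4}{h + h} = 9 + \frac{4 + h}{2 h}$)
$k{\left(g \right)} = -53 + g^{2} + \frac{37 g}{4}$ ($k{\left(g \right)} = \left(g^{2} + \left(\frac{19}{2} + \frac{2}{-8}\right) g\right) - 53 = \left(g^{2} + \left(\frac{19}{2} + 2 \left(- \frac{1}{8}\right)\right) g\right) - 53 = \left(g^{2} + \left(\frac{19}{2} - \frac{1}{4}\right) g\right) - 53 = \left(g^{2} + \frac{37 g}{4}\right) - 53 = -53 + g^{2} + \frac{37 g}{4}$)
$R{\left(-57 \right)} - k{\left(-68 \right)} = \left(-19\right) \left(-57\right) - \left(-53 + \left(-68\right)^{2} + \frac{37}{4} \left(-68\right)\right) = 1083 - \left(-53 + 4624 - 629\right) = 1083 - 3942 = -2859$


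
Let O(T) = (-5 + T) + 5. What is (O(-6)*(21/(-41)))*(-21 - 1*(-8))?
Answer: -1638/41 ≈ -39.951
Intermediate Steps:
O(T) = T
(O(-6)*(21/(-41)))*(-21 - 1*(-8)) = (-126/(-41))*(-21 - 1*(-8)) = (-126*(-1)/41)*(-21 + 8) = -6*(-21/41)*(-13) = (126/41)*(-13) = -1638/41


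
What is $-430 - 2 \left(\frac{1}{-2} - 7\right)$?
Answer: $-415$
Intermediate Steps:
$-430 - 2 \left(\frac{1}{-2} - 7\right) = -430 - 2 \left(- \frac{1}{2} - 7\right) = -430 - 2 \left(- \frac{15}{2}\right) = -430 - -15 = -430 + 15 = -415$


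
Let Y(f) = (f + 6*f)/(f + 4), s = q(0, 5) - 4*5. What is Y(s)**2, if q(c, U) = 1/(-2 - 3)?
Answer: 499849/6561 ≈ 76.185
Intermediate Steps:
q(c, U) = -1/5 (q(c, U) = 1/(-5) = -1/5)
s = -101/5 (s = -1/5 - 4*5 = -1/5 - 20 = -101/5 ≈ -20.200)
Y(f) = 7*f/(4 + f) (Y(f) = (7*f)/(4 + f) = 7*f/(4 + f))
Y(s)**2 = (7*(-101/5)/(4 - 101/5))**2 = (7*(-101/5)/(-81/5))**2 = (7*(-101/5)*(-5/81))**2 = (707/81)**2 = 499849/6561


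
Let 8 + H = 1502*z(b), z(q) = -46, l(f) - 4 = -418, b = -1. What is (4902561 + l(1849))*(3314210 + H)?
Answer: 15908006251170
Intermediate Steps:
l(f) = -414 (l(f) = 4 - 418 = -414)
H = -69100 (H = -8 + 1502*(-46) = -8 - 69092 = -69100)
(4902561 + l(1849))*(3314210 + H) = (4902561 - 414)*(3314210 - 69100) = 4902147*3245110 = 15908006251170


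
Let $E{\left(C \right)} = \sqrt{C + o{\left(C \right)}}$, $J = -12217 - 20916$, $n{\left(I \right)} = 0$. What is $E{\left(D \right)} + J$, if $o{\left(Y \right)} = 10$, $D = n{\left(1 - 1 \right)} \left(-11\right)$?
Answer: $-33133 + \sqrt{10} \approx -33130.0$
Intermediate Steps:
$J = -33133$
$D = 0$ ($D = 0 \left(-11\right) = 0$)
$E{\left(C \right)} = \sqrt{10 + C}$ ($E{\left(C \right)} = \sqrt{C + 10} = \sqrt{10 + C}$)
$E{\left(D \right)} + J = \sqrt{10 + 0} - 33133 = \sqrt{10} - 33133 = -33133 + \sqrt{10}$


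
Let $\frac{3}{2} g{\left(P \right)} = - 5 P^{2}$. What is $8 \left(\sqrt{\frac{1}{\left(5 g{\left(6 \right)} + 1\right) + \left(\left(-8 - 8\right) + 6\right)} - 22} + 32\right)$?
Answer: $256 + \frac{8 i \sqrt{8159991}}{609} \approx 256.0 + 37.525 i$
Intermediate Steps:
$g{\left(P \right)} = - \frac{10 P^{2}}{3}$ ($g{\left(P \right)} = \frac{2 \left(- 5 P^{2}\right)}{3} = - \frac{10 P^{2}}{3}$)
$8 \left(\sqrt{\frac{1}{\left(5 g{\left(6 \right)} + 1\right) + \left(\left(-8 - 8\right) + 6\right)} - 22} + 32\right) = 8 \left(\sqrt{\frac{1}{\left(5 \left(- \frac{10 \cdot 6^{2}}{3}\right) + 1\right) + \left(\left(-8 - 8\right) + 6\right)} - 22} + 32\right) = 8 \left(\sqrt{\frac{1}{\left(5 \left(\left(- \frac{10}{3}\right) 36\right) + 1\right) + \left(-16 + 6\right)} - 22} + 32\right) = 8 \left(\sqrt{\frac{1}{\left(5 \left(-120\right) + 1\right) - 10} - 22} + 32\right) = 8 \left(\sqrt{\frac{1}{\left(-600 + 1\right) - 10} - 22} + 32\right) = 8 \left(\sqrt{\frac{1}{-599 - 10} - 22} + 32\right) = 8 \left(\sqrt{\frac{1}{-609} - 22} + 32\right) = 8 \left(\sqrt{- \frac{1}{609} - 22} + 32\right) = 8 \left(\sqrt{- \frac{13399}{609}} + 32\right) = 8 \left(\frac{i \sqrt{8159991}}{609} + 32\right) = 8 \left(32 + \frac{i \sqrt{8159991}}{609}\right) = 256 + \frac{8 i \sqrt{8159991}}{609}$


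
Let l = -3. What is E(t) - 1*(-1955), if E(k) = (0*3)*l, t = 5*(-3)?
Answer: 1955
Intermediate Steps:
t = -15
E(k) = 0 (E(k) = (0*3)*(-3) = 0*(-3) = 0)
E(t) - 1*(-1955) = 0 - 1*(-1955) = 0 + 1955 = 1955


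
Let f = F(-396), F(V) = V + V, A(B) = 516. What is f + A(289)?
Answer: -276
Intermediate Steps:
F(V) = 2*V
f = -792 (f = 2*(-396) = -792)
f + A(289) = -792 + 516 = -276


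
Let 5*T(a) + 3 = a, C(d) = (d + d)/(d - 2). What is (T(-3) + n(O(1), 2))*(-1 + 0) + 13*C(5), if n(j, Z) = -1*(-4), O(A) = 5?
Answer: 608/15 ≈ 40.533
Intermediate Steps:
C(d) = 2*d/(-2 + d) (C(d) = (2*d)/(-2 + d) = 2*d/(-2 + d))
T(a) = -⅗ + a/5
n(j, Z) = 4
(T(-3) + n(O(1), 2))*(-1 + 0) + 13*C(5) = ((-⅗ + (⅕)*(-3)) + 4)*(-1 + 0) + 13*(2*5/(-2 + 5)) = ((-⅗ - ⅗) + 4)*(-1) + 13*(2*5/3) = (-6/5 + 4)*(-1) + 13*(2*5*(⅓)) = (14/5)*(-1) + 13*(10/3) = -14/5 + 130/3 = 608/15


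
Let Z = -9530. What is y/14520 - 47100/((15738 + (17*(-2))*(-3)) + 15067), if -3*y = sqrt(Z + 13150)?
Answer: -47100/30907 - sqrt(905)/21780 ≈ -1.5253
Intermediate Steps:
y = -2*sqrt(905)/3 (y = -sqrt(-9530 + 13150)/3 = -2*sqrt(905)/3 ≈ -20.055)
y/14520 - 47100/((15738 + (17*(-2))*(-3)) + 15067) = -2*sqrt(905)/3/14520 - 47100/((15738 + (17*(-2))*(-3)) + 15067) = -2*sqrt(905)/3*(1/14520) - 47100/((15738 - 34*(-3)) + 15067) = -sqrt(905)/21780 - 47100/((15738 + 102) + 15067) = -sqrt(905)/21780 - 47100/(15840 + 15067) = -sqrt(905)/21780 - 47100/30907 = -47100/30907 - sqrt(905)/21780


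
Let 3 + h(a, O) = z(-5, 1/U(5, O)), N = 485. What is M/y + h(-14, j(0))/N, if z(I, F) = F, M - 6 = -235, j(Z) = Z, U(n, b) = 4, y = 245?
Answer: -89391/95060 ≈ -0.94036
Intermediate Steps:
M = -229 (M = 6 - 235 = -229)
h(a, O) = -11/4 (h(a, O) = -3 + 1/4 = -11/4)
M/y + h(-14, j(0))/N = -229/245 - 11/4/485 = -229*1/245 - 11/4*1/485 = -229/245 - 11/1940 = -89391/95060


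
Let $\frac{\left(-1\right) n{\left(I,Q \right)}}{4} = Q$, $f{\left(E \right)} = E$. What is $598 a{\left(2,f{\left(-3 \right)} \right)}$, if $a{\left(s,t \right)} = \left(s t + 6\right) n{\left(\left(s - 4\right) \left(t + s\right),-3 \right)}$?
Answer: $0$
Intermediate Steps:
$n{\left(I,Q \right)} = - 4 Q$
$a{\left(s,t \right)} = 72 + 12 s t$ ($a{\left(s,t \right)} = \left(s t + 6\right) \left(\left(-4\right) \left(-3\right)\right) = \left(6 + s t\right) 12 = 72 + 12 s t$)
$598 a{\left(2,f{\left(-3 \right)} \right)} = 598 \left(72 + 12 \cdot 2 \left(-3\right)\right) = 598 \left(72 - 72\right) = 598 \cdot 0 = 0$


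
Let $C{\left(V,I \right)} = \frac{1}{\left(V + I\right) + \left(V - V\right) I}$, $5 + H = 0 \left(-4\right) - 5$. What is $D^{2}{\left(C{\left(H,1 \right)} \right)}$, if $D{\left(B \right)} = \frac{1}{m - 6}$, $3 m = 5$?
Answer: $\frac{9}{169} \approx 0.053254$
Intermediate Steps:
$m = \frac{5}{3}$ ($m = \frac{1}{3} \cdot 5 = \frac{5}{3} \approx 1.6667$)
$H = -10$ ($H = -5 + \left(0 \left(-4\right) - 5\right) = -5 + \left(0 - 5\right) = -5 - 5 = -10$)
$C{\left(V,I \right)} = \frac{1}{I + V}$ ($C{\left(V,I \right)} = \frac{1}{\left(I + V\right) + 0 I} = \frac{1}{\left(I + V\right) + 0} = \frac{1}{I + V}$)
$D{\left(B \right)} = - \frac{3}{13}$ ($D{\left(B \right)} = \frac{1}{\frac{5}{3} - 6} = \frac{1}{- \frac{13}{3}} = - \frac{3}{13}$)
$D^{2}{\left(C{\left(H,1 \right)} \right)} = \left(- \frac{3}{13}\right)^{2} = \frac{9}{169}$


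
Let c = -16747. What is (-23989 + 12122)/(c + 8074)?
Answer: 11867/8673 ≈ 1.3683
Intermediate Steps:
(-23989 + 12122)/(c + 8074) = (-23989 + 12122)/(-16747 + 8074) = -11867/(-8673) = -11867*(-1/8673) = 11867/8673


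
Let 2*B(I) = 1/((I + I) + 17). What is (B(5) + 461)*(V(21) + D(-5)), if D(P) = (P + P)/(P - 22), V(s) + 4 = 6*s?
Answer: 41126540/729 ≈ 56415.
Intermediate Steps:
V(s) = -4 + 6*s
B(I) = 1/(2*(17 + 2*I)) (B(I) = 1/(2*((I + I) + 17)) = 1/(2*(2*I + 17)) = 1/(2*(17 + 2*I)))
D(P) = 2*P/(-22 + P) (D(P) = (2*P)/(-22 + P) = 2*P/(-22 + P))
(B(5) + 461)*(V(21) + D(-5)) = (1/(2*(17 + 2*5)) + 461)*((-4 + 6*21) + 2*(-5)/(-22 - 5)) = (1/(2*(17 + 10)) + 461)*((-4 + 126) + 2*(-5)/(-27)) = ((½)/27 + 461)*(122 + 2*(-5)*(-1/27)) = ((½)*(1/27) + 461)*(122 + 10/27) = (1/54 + 461)*(3304/27) = (24895/54)*(3304/27) = 41126540/729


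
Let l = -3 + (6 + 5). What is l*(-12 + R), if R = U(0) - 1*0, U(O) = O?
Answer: -96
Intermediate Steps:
l = 8 (l = -3 + 11 = 8)
R = 0 (R = 0 - 1*0 = 0 + 0 = 0)
l*(-12 + R) = 8*(-12 + 0) = 8*(-12) = -96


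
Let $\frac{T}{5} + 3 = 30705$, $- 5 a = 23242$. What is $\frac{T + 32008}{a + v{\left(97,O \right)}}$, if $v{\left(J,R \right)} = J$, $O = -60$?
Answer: $- \frac{927590}{22757} \approx -40.761$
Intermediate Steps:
$a = - \frac{23242}{5}$ ($a = \left(- \frac{1}{5}\right) 23242 = - \frac{23242}{5} \approx -4648.4$)
$T = 153510$ ($T = -15 + 5 \cdot 30705 = -15 + 153525 = 153510$)
$\frac{T + 32008}{a + v{\left(97,O \right)}} = \frac{153510 + 32008}{- \frac{23242}{5} + 97} = \frac{185518}{- \frac{22757}{5}} = 185518 \left(- \frac{5}{22757}\right) = - \frac{927590}{22757}$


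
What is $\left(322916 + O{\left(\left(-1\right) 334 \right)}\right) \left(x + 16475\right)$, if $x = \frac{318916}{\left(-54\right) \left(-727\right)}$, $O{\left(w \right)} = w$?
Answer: $\frac{104370513515606}{19629} \approx 5.3172 \cdot 10^{9}$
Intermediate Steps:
$x = \frac{159458}{19629}$ ($x = \frac{318916}{39258} = 318916 \cdot \frac{1}{39258} = \frac{159458}{19629} \approx 8.1236$)
$\left(322916 + O{\left(\left(-1\right) 334 \right)}\right) \left(x + 16475\right) = \left(322916 - 334\right) \left(\frac{159458}{19629} + 16475\right) = \left(322916 - 334\right) \frac{323547233}{19629} = 322582 \cdot \frac{323547233}{19629} = \frac{104370513515606}{19629}$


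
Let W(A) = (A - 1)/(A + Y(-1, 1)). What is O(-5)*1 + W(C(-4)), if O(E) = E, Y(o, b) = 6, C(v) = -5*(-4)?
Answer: -111/26 ≈ -4.2692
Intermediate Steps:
C(v) = 20
W(A) = (-1 + A)/(6 + A) (W(A) = (A - 1)/(A + 6) = (-1 + A)/(6 + A))
O(-5)*1 + W(C(-4)) = -5*1 + (-1 + 20)/(6 + 20) = -5 + 19/26 = -111/26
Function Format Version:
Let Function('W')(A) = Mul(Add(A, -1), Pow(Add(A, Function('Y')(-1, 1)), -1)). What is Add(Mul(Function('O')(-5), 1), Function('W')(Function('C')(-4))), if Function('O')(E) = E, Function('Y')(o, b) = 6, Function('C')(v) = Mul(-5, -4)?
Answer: Rational(-111, 26) ≈ -4.2692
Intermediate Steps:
Function('C')(v) = 20
Function('W')(A) = Mul(Pow(Add(6, A), -1), Add(-1, A)) (Function('W')(A) = Mul(Add(A, -1), Pow(Add(A, 6), -1)) = Mul(Add(-1, A), Pow(Add(6, A), -1)) = Mul(Pow(Add(6, A), -1), Add(-1, A)))
Add(Mul(Function('O')(-5), 1), Function('W')(Function('C')(-4))) = Add(Mul(-5, 1), Mul(Pow(Add(6, 20), -1), Add(-1, 20))) = Add(-5, Mul(Pow(26, -1), 19)) = Add(-5, Mul(Rational(1, 26), 19)) = Add(-5, Rational(19, 26)) = Rational(-111, 26)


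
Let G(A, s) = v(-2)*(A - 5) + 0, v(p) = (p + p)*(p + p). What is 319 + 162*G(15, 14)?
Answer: 26239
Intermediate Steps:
v(p) = 4*p**2 (v(p) = (2*p)*(2*p) = 4*p**2)
G(A, s) = -80 + 16*A (G(A, s) = (4*(-2)**2)*(A - 5) + 0 = (4*4)*(-5 + A) + 0 = 16*(-5 + A) + 0 = (-80 + 16*A) + 0 = -80 + 16*A)
319 + 162*G(15, 14) = 319 + 162*(-80 + 16*15) = 319 + 162*(-80 + 240) = 319 + 162*160 = 319 + 25920 = 26239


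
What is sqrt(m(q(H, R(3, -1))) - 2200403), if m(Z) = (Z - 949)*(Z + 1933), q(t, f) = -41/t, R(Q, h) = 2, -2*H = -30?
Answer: I*sqrt(908437979)/15 ≈ 2009.4*I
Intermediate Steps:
H = 15 (H = -1/2*(-30) = 15)
m(Z) = (-949 + Z)*(1933 + Z)
sqrt(m(q(H, R(3, -1))) - 2200403) = sqrt((-1834417 + (-41/15)**2 + 984*(-41/15)) - 2200403) = sqrt((-1834417 + 1681/225 - 13448/5) - 2200403) = sqrt(-413347304/225 - 2200403) = sqrt(-908437979/225) = I*sqrt(908437979)/15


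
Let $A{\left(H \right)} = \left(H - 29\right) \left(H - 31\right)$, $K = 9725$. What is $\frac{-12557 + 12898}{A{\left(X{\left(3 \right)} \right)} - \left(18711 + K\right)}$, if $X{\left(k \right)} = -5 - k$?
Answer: $- \frac{341}{26993} \approx -0.012633$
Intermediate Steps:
$A{\left(H \right)} = \left(-31 + H\right) \left(-29 + H\right)$ ($A{\left(H \right)} = \left(-29 + H\right) \left(-31 + H\right) = \left(-31 + H\right) \left(-29 + H\right)$)
$\frac{-12557 + 12898}{A{\left(X{\left(3 \right)} \right)} - \left(18711 + K\right)} = \frac{-12557 + 12898}{\left(899 + \left(-5 - 3\right)^{2} - 60 \left(-5 - 3\right)\right) - 28436} = \frac{341}{\left(899 + \left(-5 - 3\right)^{2} - 60 \left(-5 - 3\right)\right) - 28436} = \frac{341}{\left(899 + \left(-8\right)^{2} - -480\right) - 28436} = \frac{341}{\left(899 + 64 + 480\right) - 28436} = \frac{341}{1443 - 28436} = \frac{341}{-26993} = 341 \left(- \frac{1}{26993}\right) = - \frac{341}{26993}$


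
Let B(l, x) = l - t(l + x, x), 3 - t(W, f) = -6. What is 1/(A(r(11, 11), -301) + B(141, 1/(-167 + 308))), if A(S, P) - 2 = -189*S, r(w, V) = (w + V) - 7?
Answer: -1/2701 ≈ -0.00037023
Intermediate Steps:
t(W, f) = 9 (t(W, f) = 3 - 1*(-6) = 3 + 6 = 9)
r(w, V) = -7 + V + w (r(w, V) = (V + w) - 7 = -7 + V + w)
A(S, P) = 2 - 189*S
B(l, x) = -9 + l (B(l, x) = l - 1*9 = l - 9 = -9 + l)
1/(A(r(11, 11), -301) + B(141, 1/(-167 + 308))) = 1/((2 - 189*(-7 + 11 + 11)) + (-9 + 141)) = 1/((2 - 189*15) + 132) = 1/((2 - 2835) + 132) = 1/(-2833 + 132) = 1/(-2701) = -1/2701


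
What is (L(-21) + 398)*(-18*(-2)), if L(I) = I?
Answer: 13572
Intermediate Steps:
(L(-21) + 398)*(-18*(-2)) = (-21 + 398)*(-18*(-2)) = 377*36 = 13572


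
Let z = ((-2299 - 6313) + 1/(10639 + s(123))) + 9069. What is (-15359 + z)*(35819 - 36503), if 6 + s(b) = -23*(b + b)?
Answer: 50710015116/4975 ≈ 1.0193e+7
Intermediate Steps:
s(b) = -6 - 46*b (s(b) = -6 - 23*(b + b) = -6 - 46*b)
z = 2273576/4975 (z = ((-2299 - 6313) + 1/(10639 + (-6 - 46*123))) + 9069 = (-8612 + 1/(10639 + (-6 - 5658))) + 9069 = (-8612 + 1/(10639 - 5664)) + 9069 = (-8612 + 1/4975) + 9069 = -42844699/4975 + 9069 = 2273576/4975 ≈ 457.00)
(-15359 + z)*(35819 - 36503) = (-15359 + 2273576/4975)*(35819 - 36503) = -74137449/4975*(-684) = 50710015116/4975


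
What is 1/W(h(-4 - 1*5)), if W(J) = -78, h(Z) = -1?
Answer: -1/78 ≈ -0.012821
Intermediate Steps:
1/W(h(-4 - 1*5)) = 1/(-78) = -1/78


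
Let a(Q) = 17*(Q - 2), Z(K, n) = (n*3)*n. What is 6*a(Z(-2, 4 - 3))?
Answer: 102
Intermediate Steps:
Z(K, n) = 3*n² (Z(K, n) = (3*n)*n = 3*n²)
a(Q) = -34 + 17*Q (a(Q) = 17*(-2 + Q) = -34 + 17*Q)
6*a(Z(-2, 4 - 3)) = 6*(-34 + 17*(3*(4 - 3)²)) = 6*(-34 + 17*(3*1²)) = 6*(-34 + 17*(3*1)) = 6*(-34 + 17*3) = 6*(-34 + 51) = 6*17 = 102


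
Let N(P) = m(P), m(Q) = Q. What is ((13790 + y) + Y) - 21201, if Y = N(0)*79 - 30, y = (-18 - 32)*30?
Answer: -8941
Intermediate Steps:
N(P) = P
y = -1500 (y = -50*30 = -1500)
Y = -30 (Y = 0*79 - 30 = 0 - 30 = -30)
((13790 + y) + Y) - 21201 = ((13790 - 1500) - 30) - 21201 = (12290 - 30) - 21201 = 12260 - 21201 = -8941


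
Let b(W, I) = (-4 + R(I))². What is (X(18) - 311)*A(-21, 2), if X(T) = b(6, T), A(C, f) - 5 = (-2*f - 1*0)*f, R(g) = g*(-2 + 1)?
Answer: -519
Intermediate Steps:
R(g) = -g (R(g) = g*(-1) = -g)
A(C, f) = 5 - 2*f² (A(C, f) = 5 + (-2*f - 1*0)*f = 5 + (-2*f + 0)*f = 5 + (-2*f)*f = 5 - 2*f²)
b(W, I) = (-4 - I)²
X(T) = (4 + T)²
(X(18) - 311)*A(-21, 2) = ((4 + 18)² - 311)*(5 - 2*2²) = (22² - 311)*(5 - 2*4) = (484 - 311)*(5 - 8) = 173*(-3) = -519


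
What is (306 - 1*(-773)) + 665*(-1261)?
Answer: -837486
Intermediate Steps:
(306 - 1*(-773)) + 665*(-1261) = (306 + 773) - 838565 = 1079 - 838565 = -837486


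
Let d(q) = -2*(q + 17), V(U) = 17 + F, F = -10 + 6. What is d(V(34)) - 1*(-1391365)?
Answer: 1391305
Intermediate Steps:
F = -4
V(U) = 13 (V(U) = 17 - 4 = 13)
d(q) = -34 - 2*q (d(q) = -2*(17 + q) = -34 - 2*q)
d(V(34)) - 1*(-1391365) = (-34 - 2*13) - 1*(-1391365) = (-34 - 26) + 1391365 = -60 + 1391365 = 1391305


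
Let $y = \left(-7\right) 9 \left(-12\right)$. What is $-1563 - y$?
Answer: $-2319$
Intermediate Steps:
$y = 756$ ($y = \left(-63\right) \left(-12\right) = 756$)
$-1563 - y = -1563 - 756 = -2319$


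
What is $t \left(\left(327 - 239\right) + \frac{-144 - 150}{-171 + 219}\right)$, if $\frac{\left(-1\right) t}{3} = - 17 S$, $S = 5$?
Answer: $\frac{167025}{8} \approx 20878.0$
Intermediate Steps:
$t = 255$ ($t = - 3 \left(\left(-17\right) 5\right) = \left(-3\right) \left(-85\right) = 255$)
$t \left(\left(327 - 239\right) + \frac{-144 - 150}{-171 + 219}\right) = 255 \left(\left(327 - 239\right) + \frac{-144 - 150}{-171 + 219}\right) = 255 \left(88 - \frac{294}{48}\right) = 255 \left(88 - \frac{49}{8}\right) = 255 \cdot \frac{655}{8} = \frac{167025}{8}$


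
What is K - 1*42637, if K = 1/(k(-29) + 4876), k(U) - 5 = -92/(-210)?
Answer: -21853636882/512551 ≈ -42637.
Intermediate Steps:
k(U) = 571/105 (k(U) = 5 - 92/(-210) = 5 - 92*(-1/210) = 5 + 46/105 = 571/105)
K = 105/512551 (K = 1/(571/105 + 4876) = 1/(512551/105) = 105/512551 ≈ 0.00020486)
K - 1*42637 = 105/512551 - 1*42637 = 105/512551 - 42637 = -21853636882/512551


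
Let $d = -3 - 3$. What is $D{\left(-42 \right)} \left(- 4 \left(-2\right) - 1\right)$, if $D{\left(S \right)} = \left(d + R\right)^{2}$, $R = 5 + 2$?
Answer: $7$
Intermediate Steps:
$R = 7$
$d = -6$ ($d = -3 - 3 = -6$)
$D{\left(S \right)} = 1$ ($D{\left(S \right)} = \left(-6 + 7\right)^{2} = 1^{2} = 1$)
$D{\left(-42 \right)} \left(- 4 \left(-2\right) - 1\right) = 1 \left(- 4 \left(-2\right) - 1\right) = 1 \left(\left(-1\right) \left(-8\right) - 1\right) = 1 \left(8 - 1\right) = 1 \cdot 7 = 7$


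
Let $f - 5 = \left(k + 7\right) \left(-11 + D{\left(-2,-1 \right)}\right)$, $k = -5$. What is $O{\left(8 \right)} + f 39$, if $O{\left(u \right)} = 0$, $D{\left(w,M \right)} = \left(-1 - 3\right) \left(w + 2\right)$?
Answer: $-663$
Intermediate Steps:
$D{\left(w,M \right)} = -8 - 4 w$ ($D{\left(w,M \right)} = - 4 \left(2 + w\right) = -8 - 4 w$)
$f = -17$ ($f = 5 + \left(-5 + 7\right) \left(-11 - 0\right) = 5 + 2 \left(-11 + \left(-8 + 8\right)\right) = 5 + 2 \left(-11 + 0\right) = 5 + 2 \left(-11\right) = 5 - 22 = -17$)
$O{\left(8 \right)} + f 39 = 0 - 663 = -663$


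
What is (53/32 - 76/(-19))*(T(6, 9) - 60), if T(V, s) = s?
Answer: -9231/32 ≈ -288.47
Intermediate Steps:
(53/32 - 76/(-19))*(T(6, 9) - 60) = (53/32 - 76/(-19))*(9 - 60) = (53*(1/32) - 76*(-1/19))*(-51) = (53/32 + 4)*(-51) = (181/32)*(-51) = -9231/32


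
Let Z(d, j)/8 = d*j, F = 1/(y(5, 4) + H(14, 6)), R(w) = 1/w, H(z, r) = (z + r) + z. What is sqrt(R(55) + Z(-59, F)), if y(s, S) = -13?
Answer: I*sqrt(29959545)/1155 ≈ 4.739*I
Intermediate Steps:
H(z, r) = r + 2*z (H(z, r) = (r + z) + z = r + 2*z)
F = 1/21 (F = 1/(-13 + (6 + 2*14)) = 1/(-13 + (6 + 28)) = 1/(-13 + 34) = 1/21 ≈ 0.047619)
Z(d, j) = 8*d*j (Z(d, j) = 8*(d*j) = 8*d*j)
sqrt(R(55) + Z(-59, F)) = sqrt(1/55 + 8*(-59)*(1/21)) = sqrt(1/55 - 472/21) = sqrt(-25939/1155) = I*sqrt(29959545)/1155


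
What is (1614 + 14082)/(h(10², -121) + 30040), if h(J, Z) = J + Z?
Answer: 15696/30019 ≈ 0.52287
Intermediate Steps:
(1614 + 14082)/(h(10², -121) + 30040) = (1614 + 14082)/((10² - 121) + 30040) = 15696/((100 - 121) + 30040) = 15696/(-21 + 30040) = 15696/30019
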